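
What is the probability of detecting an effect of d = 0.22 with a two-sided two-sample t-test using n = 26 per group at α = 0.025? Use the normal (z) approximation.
Power ≈ 0.07

Power calculation (two-sample t-test, normal approximation):
z_β = d · √(n/2) - z_{α/2}
z_β = 0.22 · √(26/2) - 2.241
z_β = 0.22 · 3.606 - 2.241
z_β = -1.448

Power = Φ(z_β) = Φ(-1.448) ≈ 0.074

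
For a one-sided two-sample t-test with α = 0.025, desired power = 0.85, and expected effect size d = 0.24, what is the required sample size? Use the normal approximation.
n = 312 per group

Sample size formula (two-sample t-test, normal approximation):
n = 2 · ((z_α + z_β) / d)²

z_α = 1.960 (for α = 0.025, one-sided)
z_β = 1.036 (for power = 0.85)
d = 0.24

n = 2 · ((1.960 + 1.036) / 0.24)²
n = 2 · (12.483)²
n ≈ 311.65
Round up to the next whole number: n = 312 per group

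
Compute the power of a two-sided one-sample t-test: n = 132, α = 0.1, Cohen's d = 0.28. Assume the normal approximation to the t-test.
Power ≈ 0.94

Power calculation (one-sample t-test, normal approximation):
z_β = d · √n - z_{α/2}
z_β = 0.28 · √132 - 1.645
z_β = 0.28 · 11.489 - 1.645
z_β = 1.572

Power = Φ(z_β) = Φ(1.572) ≈ 0.942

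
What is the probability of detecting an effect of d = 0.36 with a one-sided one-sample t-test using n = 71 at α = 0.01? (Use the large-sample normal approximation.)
Power ≈ 0.76

Power calculation (one-sample t-test, normal approximation):
z_β = d · √n - z_α
z_β = 0.36 · √71 - 2.326
z_β = 0.36 · 8.426 - 2.326
z_β = 0.707

Power = Φ(z_β) = Φ(0.707) ≈ 0.760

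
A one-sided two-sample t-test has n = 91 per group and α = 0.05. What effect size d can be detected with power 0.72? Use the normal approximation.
d ≈ 0.33

Minimum detectable effect (two-sample t-test, normal approximation):
d = (z_α + z_β) / √(n/2)
d = (1.645 + 0.583) / √(91/2)
d = 2.228 / 6.745
d ≈ 0.33

By Cohen's convention (0.2 small / 0.5 medium / 0.8 large): small effect.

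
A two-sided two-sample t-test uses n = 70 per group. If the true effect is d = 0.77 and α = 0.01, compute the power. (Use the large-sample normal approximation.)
Power ≈ 0.98

Power calculation (two-sample t-test, normal approximation):
z_β = d · √(n/2) - z_{α/2}
z_β = 0.77 · √(70/2) - 2.576
z_β = 0.77 · 5.916 - 2.576
z_β = 1.980

Power = Φ(z_β) = Φ(1.980) ≈ 0.976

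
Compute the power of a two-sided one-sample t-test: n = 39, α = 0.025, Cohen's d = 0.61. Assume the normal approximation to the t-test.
Power ≈ 0.94

Power calculation (one-sample t-test, normal approximation):
z_β = d · √n - z_{α/2}
z_β = 0.61 · √39 - 2.241
z_β = 0.61 · 6.245 - 2.241
z_β = 1.568

Power = Φ(z_β) = Φ(1.568) ≈ 0.942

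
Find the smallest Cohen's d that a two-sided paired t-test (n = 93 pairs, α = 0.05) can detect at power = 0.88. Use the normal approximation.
d ≈ 0.33

Minimum detectable effect (paired t-test, normal approximation):
d = (z_{α/2} + z_β) / √n
d = (1.960 + 1.175) / √93
d = 3.135 / 9.644
d ≈ 0.33

By Cohen's convention (0.2 small / 0.5 medium / 0.8 large): small effect.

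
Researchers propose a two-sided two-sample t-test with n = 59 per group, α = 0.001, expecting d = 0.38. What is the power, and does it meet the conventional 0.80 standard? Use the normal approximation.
Power ≈ 0.11; the study is underpowered (power < 0.80)

Power calculation (two-sample t-test, normal approximation):
z_β = d · √(n/2) - z_{α/2}
z_β = 0.38 · √(59/2) - 3.291
z_β = 0.38 · 5.431 - 3.291
z_β = -1.227

Power = Φ(z_β) = Φ(-1.227) ≈ 0.110

Effect size d = 0.38 is small by Cohen's convention (0.2/0.5/0.8).

Threshold: power ≥ 0.80 is conventionally adequate.
Power ≈ 0.11 → the study is underpowered (power < 0.80).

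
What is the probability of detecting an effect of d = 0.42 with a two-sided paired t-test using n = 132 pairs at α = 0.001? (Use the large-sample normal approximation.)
Power ≈ 0.94

Power calculation (paired t-test, normal approximation):
z_β = d · √n - z_{α/2}
z_β = 0.42 · √132 - 3.291
z_β = 0.42 · 11.489 - 3.291
z_β = 1.535

Power = Φ(z_β) = Φ(1.535) ≈ 0.938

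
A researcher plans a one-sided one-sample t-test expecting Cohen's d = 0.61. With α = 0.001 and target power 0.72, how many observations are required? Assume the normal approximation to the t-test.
n = 37

Sample size formula (one-sample t-test, normal approximation):
n = ((z_α + z_β) / d)²

z_α = 3.090 (for α = 0.001, one-sided)
z_β = 0.583 (for power = 0.72)
d = 0.61

n = ((3.090 + 0.583) / 0.61)²
n = (6.021)²
n ≈ 36.25
Round up to the next whole number: n = 37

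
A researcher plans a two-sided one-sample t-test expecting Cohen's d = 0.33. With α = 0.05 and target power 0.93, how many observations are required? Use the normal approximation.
n = 109

Sample size formula (one-sample t-test, normal approximation):
n = ((z_{α/2} + z_β) / d)²

z_{α/2} = 1.960 (for α = 0.05, two-sided)
z_β = 1.476 (for power = 0.93)
d = 0.33

n = ((1.960 + 1.476) / 0.33)²
n = (10.412)²
n ≈ 108.41
Round up to the next whole number: n = 109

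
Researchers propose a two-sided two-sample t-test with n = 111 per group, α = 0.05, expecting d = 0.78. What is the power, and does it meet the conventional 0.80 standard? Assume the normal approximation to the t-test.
Power ≈ 1.00; the study is adequately powered (power ≥ 0.80)

Power calculation (two-sample t-test, normal approximation):
z_β = d · √(n/2) - z_{α/2}
z_β = 0.78 · √(111/2) - 1.960
z_β = 0.78 · 7.450 - 1.960
z_β = 3.851

Power = Φ(z_β) = Φ(3.851) ≈ 1.000

Effect size d = 0.78 is medium by Cohen's convention (0.2/0.5/0.8).

Threshold: power ≥ 0.80 is conventionally adequate.
Power ≈ 1.00 → the study is adequately powered (power ≥ 0.80).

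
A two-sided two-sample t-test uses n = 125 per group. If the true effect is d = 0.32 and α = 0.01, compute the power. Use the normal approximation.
Power ≈ 0.48

Power calculation (two-sample t-test, normal approximation):
z_β = d · √(n/2) - z_{α/2}
z_β = 0.32 · √(125/2) - 2.576
z_β = 0.32 · 7.906 - 2.576
z_β = -0.046

Power = Φ(z_β) = Φ(-0.046) ≈ 0.482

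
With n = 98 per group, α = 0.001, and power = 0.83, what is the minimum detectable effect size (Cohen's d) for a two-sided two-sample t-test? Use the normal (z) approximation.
d ≈ 0.61

Minimum detectable effect (two-sample t-test, normal approximation):
d = (z_{α/2} + z_β) / √(n/2)
d = (3.291 + 0.954) / √(98/2)
d = 4.245 / 7.000
d ≈ 0.61

By Cohen's convention (0.2 small / 0.5 medium / 0.8 large): medium effect.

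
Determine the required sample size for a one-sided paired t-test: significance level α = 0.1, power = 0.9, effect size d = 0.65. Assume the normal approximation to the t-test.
n = 16 pairs

Sample size formula (paired t-test, normal approximation):
n = ((z_α + z_β) / d)²

z_α = 1.282 (for α = 0.1, one-sided)
z_β = 1.282 (for power = 0.9)
d = 0.65

n = ((1.282 + 1.282) / 0.65)²
n = (3.945)²
n ≈ 15.56
Round up to the next whole number: n = 16 pairs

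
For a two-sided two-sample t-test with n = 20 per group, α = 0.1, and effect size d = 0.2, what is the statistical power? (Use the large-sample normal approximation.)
Power ≈ 0.16

Power calculation (two-sample t-test, normal approximation):
z_β = d · √(n/2) - z_{α/2}
z_β = 0.2 · √(20/2) - 1.645
z_β = 0.2 · 3.162 - 1.645
z_β = -1.012

Power = Φ(z_β) = Φ(-1.012) ≈ 0.156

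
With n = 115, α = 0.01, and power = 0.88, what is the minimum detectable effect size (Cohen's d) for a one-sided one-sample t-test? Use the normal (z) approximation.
d ≈ 0.33

Minimum detectable effect (one-sample t-test, normal approximation):
d = (z_α + z_β) / √n
d = (2.326 + 1.175) / √115
d = 3.501 / 10.724
d ≈ 0.33

By Cohen's convention (0.2 small / 0.5 medium / 0.8 large): small effect.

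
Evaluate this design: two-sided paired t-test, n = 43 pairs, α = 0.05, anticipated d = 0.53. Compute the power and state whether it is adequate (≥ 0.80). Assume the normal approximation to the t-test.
Power ≈ 0.94; the study is adequately powered (power ≥ 0.80)

Power calculation (paired t-test, normal approximation):
z_β = d · √n - z_{α/2}
z_β = 0.53 · √43 - 1.960
z_β = 0.53 · 6.557 - 1.960
z_β = 1.515

Power = Φ(z_β) = Φ(1.515) ≈ 0.935

Effect size d = 0.53 is medium by Cohen's convention (0.2/0.5/0.8).

Threshold: power ≥ 0.80 is conventionally adequate.
Power ≈ 0.94 → the study is adequately powered (power ≥ 0.80).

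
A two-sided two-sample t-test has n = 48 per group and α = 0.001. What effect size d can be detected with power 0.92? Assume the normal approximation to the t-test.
d ≈ 0.96

Minimum detectable effect (two-sample t-test, normal approximation):
d = (z_{α/2} + z_β) / √(n/2)
d = (3.291 + 1.405) / √(48/2)
d = 4.696 / 4.899
d ≈ 0.96

By Cohen's convention (0.2 small / 0.5 medium / 0.8 large): large effect.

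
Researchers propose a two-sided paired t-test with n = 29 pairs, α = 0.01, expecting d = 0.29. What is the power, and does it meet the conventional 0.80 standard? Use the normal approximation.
Power ≈ 0.16; the study is underpowered (power < 0.80)

Power calculation (paired t-test, normal approximation):
z_β = d · √n - z_{α/2}
z_β = 0.29 · √29 - 2.576
z_β = 0.29 · 5.385 - 2.576
z_β = -1.014

Power = Φ(z_β) = Φ(-1.014) ≈ 0.155

Effect size d = 0.29 is small by Cohen's convention (0.2/0.5/0.8).

Threshold: power ≥ 0.80 is conventionally adequate.
Power ≈ 0.16 → the study is underpowered (power < 0.80).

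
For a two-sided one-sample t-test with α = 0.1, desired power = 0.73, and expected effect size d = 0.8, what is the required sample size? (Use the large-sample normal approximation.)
n = 8

Sample size formula (one-sample t-test, normal approximation):
n = ((z_{α/2} + z_β) / d)²

z_{α/2} = 1.645 (for α = 0.1, two-sided)
z_β = 0.613 (for power = 0.73)
d = 0.8

n = ((1.645 + 0.613) / 0.8)²
n = (2.823)²
n ≈ 7.97
Round up to the next whole number: n = 8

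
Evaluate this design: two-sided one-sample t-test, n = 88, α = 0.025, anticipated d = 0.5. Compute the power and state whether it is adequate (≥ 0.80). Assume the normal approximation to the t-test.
Power ≈ 0.99; the study is adequately powered (power ≥ 0.80)

Power calculation (one-sample t-test, normal approximation):
z_β = d · √n - z_{α/2}
z_β = 0.5 · √88 - 2.241
z_β = 0.5 · 9.381 - 2.241
z_β = 2.449

Power = Φ(z_β) = Φ(2.449) ≈ 0.993

Effect size d = 0.5 is medium by Cohen's convention (0.2/0.5/0.8).

Threshold: power ≥ 0.80 is conventionally adequate.
Power ≈ 0.99 → the study is adequately powered (power ≥ 0.80).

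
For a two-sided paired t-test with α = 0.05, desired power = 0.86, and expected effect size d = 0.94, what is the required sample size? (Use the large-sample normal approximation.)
n = 11 pairs

Sample size formula (paired t-test, normal approximation):
n = ((z_{α/2} + z_β) / d)²

z_{α/2} = 1.960 (for α = 0.05, two-sided)
z_β = 1.080 (for power = 0.86)
d = 0.94

n = ((1.960 + 1.080) / 0.94)²
n = (3.234)²
n ≈ 10.46
Round up to the next whole number: n = 11 pairs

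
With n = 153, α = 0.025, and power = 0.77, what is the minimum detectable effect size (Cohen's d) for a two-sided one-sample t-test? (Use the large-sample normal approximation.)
d ≈ 0.24

Minimum detectable effect (one-sample t-test, normal approximation):
d = (z_{α/2} + z_β) / √n
d = (2.241 + 0.739) / √153
d = 2.980 / 12.369
d ≈ 0.24

By Cohen's convention (0.2 small / 0.5 medium / 0.8 large): small effect.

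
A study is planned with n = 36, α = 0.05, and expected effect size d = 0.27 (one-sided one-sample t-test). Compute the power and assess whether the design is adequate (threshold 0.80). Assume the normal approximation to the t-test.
Power ≈ 0.49; the study is underpowered (power < 0.80)

Power calculation (one-sample t-test, normal approximation):
z_β = d · √n - z_α
z_β = 0.27 · √36 - 1.645
z_β = 0.27 · 6.000 - 1.645
z_β = -0.025

Power = Φ(z_β) = Φ(-0.025) ≈ 0.490

Effect size d = 0.27 is small by Cohen's convention (0.2/0.5/0.8).

Threshold: power ≥ 0.80 is conventionally adequate.
Power ≈ 0.49 → the study is underpowered (power < 0.80).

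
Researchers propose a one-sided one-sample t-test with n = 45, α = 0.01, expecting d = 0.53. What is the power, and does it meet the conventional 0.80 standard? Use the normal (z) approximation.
Power ≈ 0.89; the study is adequately powered (power ≥ 0.80)

Power calculation (one-sample t-test, normal approximation):
z_β = d · √n - z_α
z_β = 0.53 · √45 - 2.326
z_β = 0.53 · 6.708 - 2.326
z_β = 1.229

Power = Φ(z_β) = Φ(1.229) ≈ 0.890

Effect size d = 0.53 is medium by Cohen's convention (0.2/0.5/0.8).

Threshold: power ≥ 0.80 is conventionally adequate.
Power ≈ 0.89 → the study is adequately powered (power ≥ 0.80).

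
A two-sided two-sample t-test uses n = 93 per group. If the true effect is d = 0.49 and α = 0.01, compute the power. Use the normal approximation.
Power ≈ 0.78

Power calculation (two-sample t-test, normal approximation):
z_β = d · √(n/2) - z_{α/2}
z_β = 0.49 · √(93/2) - 2.576
z_β = 0.49 · 6.819 - 2.576
z_β = 0.766

Power = Φ(z_β) = Φ(0.766) ≈ 0.778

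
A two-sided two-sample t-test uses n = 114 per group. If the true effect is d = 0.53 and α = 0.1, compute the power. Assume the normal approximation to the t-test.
Power ≈ 0.99

Power calculation (two-sample t-test, normal approximation):
z_β = d · √(n/2) - z_{α/2}
z_β = 0.53 · √(114/2) - 1.645
z_β = 0.53 · 7.550 - 1.645
z_β = 2.357

Power = Φ(z_β) = Φ(2.357) ≈ 0.991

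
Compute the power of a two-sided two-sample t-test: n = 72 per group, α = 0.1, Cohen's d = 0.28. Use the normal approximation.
Power ≈ 0.51

Power calculation (two-sample t-test, normal approximation):
z_β = d · √(n/2) - z_{α/2}
z_β = 0.28 · √(72/2) - 1.645
z_β = 0.28 · 6.000 - 1.645
z_β = 0.035

Power = Φ(z_β) = Φ(0.035) ≈ 0.514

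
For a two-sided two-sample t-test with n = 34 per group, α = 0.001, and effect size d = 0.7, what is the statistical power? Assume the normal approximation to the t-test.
Power ≈ 0.34

Power calculation (two-sample t-test, normal approximation):
z_β = d · √(n/2) - z_{α/2}
z_β = 0.7 · √(34/2) - 3.291
z_β = 0.7 · 4.123 - 3.291
z_β = -0.404

Power = Φ(z_β) = Φ(-0.404) ≈ 0.343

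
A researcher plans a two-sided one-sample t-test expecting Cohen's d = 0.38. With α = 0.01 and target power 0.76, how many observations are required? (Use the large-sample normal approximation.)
n = 75

Sample size formula (one-sample t-test, normal approximation):
n = ((z_{α/2} + z_β) / d)²

z_{α/2} = 2.576 (for α = 0.01, two-sided)
z_β = 0.706 (for power = 0.76)
d = 0.38

n = ((2.576 + 0.706) / 0.38)²
n = (8.637)²
n ≈ 74.60
Round up to the next whole number: n = 75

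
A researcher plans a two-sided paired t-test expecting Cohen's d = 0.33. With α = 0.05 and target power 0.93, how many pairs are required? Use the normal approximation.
n = 109 pairs

Sample size formula (paired t-test, normal approximation):
n = ((z_{α/2} + z_β) / d)²

z_{α/2} = 1.960 (for α = 0.05, two-sided)
z_β = 1.476 (for power = 0.93)
d = 0.33

n = ((1.960 + 1.476) / 0.33)²
n = (10.412)²
n ≈ 108.41
Round up to the next whole number: n = 109 pairs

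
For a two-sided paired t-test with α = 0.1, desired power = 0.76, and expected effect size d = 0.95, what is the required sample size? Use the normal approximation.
n = 7 pairs

Sample size formula (paired t-test, normal approximation):
n = ((z_{α/2} + z_β) / d)²

z_{α/2} = 1.645 (for α = 0.1, two-sided)
z_β = 0.706 (for power = 0.76)
d = 0.95

n = ((1.645 + 0.706) / 0.95)²
n = (2.475)²
n ≈ 6.13
Round up to the next whole number: n = 7 pairs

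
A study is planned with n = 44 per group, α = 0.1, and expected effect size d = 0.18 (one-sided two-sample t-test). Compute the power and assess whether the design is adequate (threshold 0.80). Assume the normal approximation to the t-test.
Power ≈ 0.33; the study is underpowered (power < 0.80)

Power calculation (two-sample t-test, normal approximation):
z_β = d · √(n/2) - z_α
z_β = 0.18 · √(44/2) - 1.282
z_β = 0.18 · 4.690 - 1.282
z_β = -0.437

Power = Φ(z_β) = Φ(-0.437) ≈ 0.331

Effect size d = 0.18 is very small by Cohen's convention (0.2/0.5/0.8).

Threshold: power ≥ 0.80 is conventionally adequate.
Power ≈ 0.33 → the study is underpowered (power < 0.80).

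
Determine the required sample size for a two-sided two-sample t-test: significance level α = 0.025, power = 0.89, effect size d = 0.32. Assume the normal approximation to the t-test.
n = 235 per group

Sample size formula (two-sample t-test, normal approximation):
n = 2 · ((z_{α/2} + z_β) / d)²

z_{α/2} = 2.241 (for α = 0.025, two-sided)
z_β = 1.227 (for power = 0.89)
d = 0.32

n = 2 · ((2.241 + 1.227) / 0.32)²
n = 2 · (10.838)²
n ≈ 234.92
Round up to the next whole number: n = 235 per group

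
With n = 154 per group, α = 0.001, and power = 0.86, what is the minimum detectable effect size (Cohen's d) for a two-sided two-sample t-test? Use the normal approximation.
d ≈ 0.50

Minimum detectable effect (two-sample t-test, normal approximation):
d = (z_{α/2} + z_β) / √(n/2)
d = (3.291 + 1.080) / √(154/2)
d = 4.371 / 8.775
d ≈ 0.50

By Cohen's convention (0.2 small / 0.5 medium / 0.8 large): medium effect.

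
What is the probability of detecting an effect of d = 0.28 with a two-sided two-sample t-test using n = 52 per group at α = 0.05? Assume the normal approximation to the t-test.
Power ≈ 0.30

Power calculation (two-sample t-test, normal approximation):
z_β = d · √(n/2) - z_{α/2}
z_β = 0.28 · √(52/2) - 1.960
z_β = 0.28 · 5.099 - 1.960
z_β = -0.532

Power = Φ(z_β) = Φ(-0.532) ≈ 0.297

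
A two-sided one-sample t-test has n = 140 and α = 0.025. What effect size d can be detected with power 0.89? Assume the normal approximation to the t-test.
d ≈ 0.29

Minimum detectable effect (one-sample t-test, normal approximation):
d = (z_{α/2} + z_β) / √n
d = (2.241 + 1.227) / √140
d = 3.468 / 11.832
d ≈ 0.29

By Cohen's convention (0.2 small / 0.5 medium / 0.8 large): small effect.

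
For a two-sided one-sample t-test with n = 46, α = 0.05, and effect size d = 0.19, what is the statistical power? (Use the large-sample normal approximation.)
Power ≈ 0.25

Power calculation (one-sample t-test, normal approximation):
z_β = d · √n - z_{α/2}
z_β = 0.19 · √46 - 1.960
z_β = 0.19 · 6.782 - 1.960
z_β = -0.671

Power = Φ(z_β) = Φ(-0.671) ≈ 0.251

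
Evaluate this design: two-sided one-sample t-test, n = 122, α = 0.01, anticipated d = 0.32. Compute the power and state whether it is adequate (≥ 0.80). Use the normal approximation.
Power ≈ 0.83; the study is adequately powered (power ≥ 0.80)

Power calculation (one-sample t-test, normal approximation):
z_β = d · √n - z_{α/2}
z_β = 0.32 · √122 - 2.576
z_β = 0.32 · 11.045 - 2.576
z_β = 0.959

Power = Φ(z_β) = Φ(0.959) ≈ 0.831

Effect size d = 0.32 is small by Cohen's convention (0.2/0.5/0.8).

Threshold: power ≥ 0.80 is conventionally adequate.
Power ≈ 0.83 → the study is adequately powered (power ≥ 0.80).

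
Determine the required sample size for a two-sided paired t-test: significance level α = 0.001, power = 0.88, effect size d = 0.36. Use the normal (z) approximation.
n = 154 pairs

Sample size formula (paired t-test, normal approximation):
n = ((z_{α/2} + z_β) / d)²

z_{α/2} = 3.291 (for α = 0.001, two-sided)
z_β = 1.175 (for power = 0.88)
d = 0.36

n = ((3.291 + 1.175) / 0.36)²
n = (12.406)²
n ≈ 153.91
Round up to the next whole number: n = 154 pairs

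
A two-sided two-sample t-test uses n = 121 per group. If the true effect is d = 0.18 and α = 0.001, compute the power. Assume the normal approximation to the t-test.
Power ≈ 0.03

Power calculation (two-sample t-test, normal approximation):
z_β = d · √(n/2) - z_{α/2}
z_β = 0.18 · √(121/2) - 3.291
z_β = 0.18 · 7.778 - 3.291
z_β = -1.890

Power = Φ(z_β) = Φ(-1.890) ≈ 0.029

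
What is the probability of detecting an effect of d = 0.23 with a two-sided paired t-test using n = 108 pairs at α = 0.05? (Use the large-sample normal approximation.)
Power ≈ 0.67

Power calculation (paired t-test, normal approximation):
z_β = d · √n - z_{α/2}
z_β = 0.23 · √108 - 1.960
z_β = 0.23 · 10.392 - 1.960
z_β = 0.430

Power = Φ(z_β) = Φ(0.430) ≈ 0.666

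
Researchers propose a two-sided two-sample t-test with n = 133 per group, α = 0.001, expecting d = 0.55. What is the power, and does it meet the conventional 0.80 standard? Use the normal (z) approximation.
Power ≈ 0.88; the study is adequately powered (power ≥ 0.80)

Power calculation (two-sample t-test, normal approximation):
z_β = d · √(n/2) - z_{α/2}
z_β = 0.55 · √(133/2) - 3.291
z_β = 0.55 · 8.155 - 3.291
z_β = 1.195

Power = Φ(z_β) = Φ(1.195) ≈ 0.884

Effect size d = 0.55 is medium by Cohen's convention (0.2/0.5/0.8).

Threshold: power ≥ 0.80 is conventionally adequate.
Power ≈ 0.88 → the study is adequately powered (power ≥ 0.80).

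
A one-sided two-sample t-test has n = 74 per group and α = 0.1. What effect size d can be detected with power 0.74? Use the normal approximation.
d ≈ 0.32

Minimum detectable effect (two-sample t-test, normal approximation):
d = (z_α + z_β) / √(n/2)
d = (1.282 + 0.643) / √(74/2)
d = 1.925 / 6.083
d ≈ 0.32

By Cohen's convention (0.2 small / 0.5 medium / 0.8 large): small effect.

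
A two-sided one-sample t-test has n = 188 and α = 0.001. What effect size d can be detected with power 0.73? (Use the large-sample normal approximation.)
d ≈ 0.28

Minimum detectable effect (one-sample t-test, normal approximation):
d = (z_{α/2} + z_β) / √n
d = (3.291 + 0.613) / √188
d = 3.903 / 13.711
d ≈ 0.28

By Cohen's convention (0.2 small / 0.5 medium / 0.8 large): small effect.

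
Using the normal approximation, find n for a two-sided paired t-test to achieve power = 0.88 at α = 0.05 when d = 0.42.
n = 56 pairs

Sample size formula (paired t-test, normal approximation):
n = ((z_{α/2} + z_β) / d)²

z_{α/2} = 1.960 (for α = 0.05, two-sided)
z_β = 1.175 (for power = 0.88)
d = 0.42

n = ((1.960 + 1.175) / 0.42)²
n = (7.464)²
n ≈ 55.71
Round up to the next whole number: n = 56 pairs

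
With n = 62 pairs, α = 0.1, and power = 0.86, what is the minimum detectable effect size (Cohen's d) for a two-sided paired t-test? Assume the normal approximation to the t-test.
d ≈ 0.35

Minimum detectable effect (paired t-test, normal approximation):
d = (z_{α/2} + z_β) / √n
d = (1.645 + 1.080) / √62
d = 2.725 / 7.874
d ≈ 0.35

By Cohen's convention (0.2 small / 0.5 medium / 0.8 large): small effect.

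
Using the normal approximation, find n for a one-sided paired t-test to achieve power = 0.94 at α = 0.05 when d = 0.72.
n = 20 pairs

Sample size formula (paired t-test, normal approximation):
n = ((z_α + z_β) / d)²

z_α = 1.645 (for α = 0.05, one-sided)
z_β = 1.555 (for power = 0.94)
d = 0.72

n = ((1.645 + 1.555) / 0.72)²
n = (4.444)²
n ≈ 19.75
Round up to the next whole number: n = 20 pairs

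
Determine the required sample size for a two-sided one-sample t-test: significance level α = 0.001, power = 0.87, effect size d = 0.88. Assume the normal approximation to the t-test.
n = 26

Sample size formula (one-sample t-test, normal approximation):
n = ((z_{α/2} + z_β) / d)²

z_{α/2} = 3.291 (for α = 0.001, two-sided)
z_β = 1.126 (for power = 0.87)
d = 0.88

n = ((3.291 + 1.126) / 0.88)²
n = (5.019)²
n ≈ 25.19
Round up to the next whole number: n = 26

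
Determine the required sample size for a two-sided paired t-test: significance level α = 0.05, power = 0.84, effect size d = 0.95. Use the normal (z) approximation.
n = 10 pairs

Sample size formula (paired t-test, normal approximation):
n = ((z_{α/2} + z_β) / d)²

z_{α/2} = 1.960 (for α = 0.05, two-sided)
z_β = 0.994 (for power = 0.84)
d = 0.95

n = ((1.960 + 0.994) / 0.95)²
n = (3.109)²
n ≈ 9.67
Round up to the next whole number: n = 10 pairs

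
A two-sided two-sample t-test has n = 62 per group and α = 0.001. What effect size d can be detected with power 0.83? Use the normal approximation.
d ≈ 0.76

Minimum detectable effect (two-sample t-test, normal approximation):
d = (z_{α/2} + z_β) / √(n/2)
d = (3.291 + 0.954) / √(62/2)
d = 4.245 / 5.568
d ≈ 0.76

By Cohen's convention (0.2 small / 0.5 medium / 0.8 large): medium effect.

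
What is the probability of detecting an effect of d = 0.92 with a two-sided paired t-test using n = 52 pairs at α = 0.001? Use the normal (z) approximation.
Power ≈ 1.00

Power calculation (paired t-test, normal approximation):
z_β = d · √n - z_{α/2}
z_β = 0.92 · √52 - 3.291
z_β = 0.92 · 7.211 - 3.291
z_β = 3.344

Power = Φ(z_β) = Φ(3.344) ≈ 1.000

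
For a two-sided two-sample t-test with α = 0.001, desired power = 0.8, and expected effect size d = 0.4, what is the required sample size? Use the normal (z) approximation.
n = 214 per group

Sample size formula (two-sample t-test, normal approximation):
n = 2 · ((z_{α/2} + z_β) / d)²

z_{α/2} = 3.291 (for α = 0.001, two-sided)
z_β = 0.842 (for power = 0.8)
d = 0.4

n = 2 · ((3.291 + 0.842) / 0.4)²
n = 2 · (10.333)²
n ≈ 213.54
Round up to the next whole number: n = 214 per group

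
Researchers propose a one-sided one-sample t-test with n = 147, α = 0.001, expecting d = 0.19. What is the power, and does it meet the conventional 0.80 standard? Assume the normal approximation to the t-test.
Power ≈ 0.22; the study is underpowered (power < 0.80)

Power calculation (one-sample t-test, normal approximation):
z_β = d · √n - z_α
z_β = 0.19 · √147 - 3.090
z_β = 0.19 · 12.124 - 3.090
z_β = -0.787

Power = Φ(z_β) = Φ(-0.787) ≈ 0.216

Effect size d = 0.19 is very small by Cohen's convention (0.2/0.5/0.8).

Threshold: power ≥ 0.80 is conventionally adequate.
Power ≈ 0.22 → the study is underpowered (power < 0.80).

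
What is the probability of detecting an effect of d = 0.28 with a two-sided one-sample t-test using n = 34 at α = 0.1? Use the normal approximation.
Power ≈ 0.50

Power calculation (one-sample t-test, normal approximation):
z_β = d · √n - z_{α/2}
z_β = 0.28 · √34 - 1.645
z_β = 0.28 · 5.831 - 1.645
z_β = -0.012

Power = Φ(z_β) = Φ(-0.012) ≈ 0.495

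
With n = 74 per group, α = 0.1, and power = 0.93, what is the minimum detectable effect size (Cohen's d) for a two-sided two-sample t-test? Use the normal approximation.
d ≈ 0.51

Minimum detectable effect (two-sample t-test, normal approximation):
d = (z_{α/2} + z_β) / √(n/2)
d = (1.645 + 1.476) / √(74/2)
d = 3.121 / 6.083
d ≈ 0.51

By Cohen's convention (0.2 small / 0.5 medium / 0.8 large): medium effect.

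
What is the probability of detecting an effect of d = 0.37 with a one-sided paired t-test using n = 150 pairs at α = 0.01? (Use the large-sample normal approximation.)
Power ≈ 0.99

Power calculation (paired t-test, normal approximation):
z_β = d · √n - z_α
z_β = 0.37 · √150 - 2.326
z_β = 0.37 · 12.247 - 2.326
z_β = 2.205

Power = Φ(z_β) = Φ(2.205) ≈ 0.986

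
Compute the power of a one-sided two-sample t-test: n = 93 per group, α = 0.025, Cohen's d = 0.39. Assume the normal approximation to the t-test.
Power ≈ 0.76

Power calculation (two-sample t-test, normal approximation):
z_β = d · √(n/2) - z_α
z_β = 0.39 · √(93/2) - 1.960
z_β = 0.39 · 6.819 - 1.960
z_β = 0.699

Power = Φ(z_β) = Φ(0.699) ≈ 0.758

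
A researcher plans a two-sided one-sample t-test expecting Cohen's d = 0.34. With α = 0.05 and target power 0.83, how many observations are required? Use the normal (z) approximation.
n = 74

Sample size formula (one-sample t-test, normal approximation):
n = ((z_{α/2} + z_β) / d)²

z_{α/2} = 1.960 (for α = 0.05, two-sided)
z_β = 0.954 (for power = 0.83)
d = 0.34

n = ((1.960 + 0.954) / 0.34)²
n = (8.571)²
n ≈ 73.46
Round up to the next whole number: n = 74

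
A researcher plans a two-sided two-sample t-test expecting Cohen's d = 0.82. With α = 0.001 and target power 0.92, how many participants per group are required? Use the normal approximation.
n = 66 per group

Sample size formula (two-sample t-test, normal approximation):
n = 2 · ((z_{α/2} + z_β) / d)²

z_{α/2} = 3.291 (for α = 0.001, two-sided)
z_β = 1.405 (for power = 0.92)
d = 0.82

n = 2 · ((3.291 + 1.405) / 0.82)²
n = 2 · (5.727)²
n ≈ 65.60
Round up to the next whole number: n = 66 per group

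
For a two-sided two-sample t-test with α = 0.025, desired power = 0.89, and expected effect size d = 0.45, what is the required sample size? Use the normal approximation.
n = 119 per group

Sample size formula (two-sample t-test, normal approximation):
n = 2 · ((z_{α/2} + z_β) / d)²

z_{α/2} = 2.241 (for α = 0.025, two-sided)
z_β = 1.227 (for power = 0.89)
d = 0.45

n = 2 · ((2.241 + 1.227) / 0.45)²
n = 2 · (7.707)²
n ≈ 118.80
Round up to the next whole number: n = 119 per group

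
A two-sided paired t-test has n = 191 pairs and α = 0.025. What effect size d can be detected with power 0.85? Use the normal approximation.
d ≈ 0.24

Minimum detectable effect (paired t-test, normal approximation):
d = (z_{α/2} + z_β) / √n
d = (2.241 + 1.036) / √191
d = 3.278 / 13.820
d ≈ 0.24

By Cohen's convention (0.2 small / 0.5 medium / 0.8 large): small effect.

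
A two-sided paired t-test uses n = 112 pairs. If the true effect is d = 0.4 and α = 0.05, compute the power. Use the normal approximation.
Power ≈ 0.99

Power calculation (paired t-test, normal approximation):
z_β = d · √n - z_{α/2}
z_β = 0.4 · √112 - 1.960
z_β = 0.4 · 10.583 - 1.960
z_β = 2.273

Power = Φ(z_β) = Φ(2.273) ≈ 0.988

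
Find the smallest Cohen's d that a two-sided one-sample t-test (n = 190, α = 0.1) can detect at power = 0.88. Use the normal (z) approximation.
d ≈ 0.20

Minimum detectable effect (one-sample t-test, normal approximation):
d = (z_{α/2} + z_β) / √n
d = (1.645 + 1.175) / √190
d = 2.820 / 13.784
d ≈ 0.20

By Cohen's convention (0.2 small / 0.5 medium / 0.8 large): small effect.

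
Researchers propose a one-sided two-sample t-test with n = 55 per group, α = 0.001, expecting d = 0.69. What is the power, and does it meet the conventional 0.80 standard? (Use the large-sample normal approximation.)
Power ≈ 0.70; the study is underpowered (power < 0.80)

Power calculation (two-sample t-test, normal approximation):
z_β = d · √(n/2) - z_α
z_β = 0.69 · √(55/2) - 3.090
z_β = 0.69 · 5.244 - 3.090
z_β = 0.528

Power = Φ(z_β) = Φ(0.528) ≈ 0.701

Effect size d = 0.69 is medium by Cohen's convention (0.2/0.5/0.8).

Threshold: power ≥ 0.80 is conventionally adequate.
Power ≈ 0.70 → the study is underpowered (power < 0.80).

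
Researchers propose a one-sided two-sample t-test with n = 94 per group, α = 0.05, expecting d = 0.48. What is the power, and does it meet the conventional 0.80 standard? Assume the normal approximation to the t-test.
Power ≈ 0.95; the study is adequately powered (power ≥ 0.80)

Power calculation (two-sample t-test, normal approximation):
z_β = d · √(n/2) - z_α
z_β = 0.48 · √(94/2) - 1.645
z_β = 0.48 · 6.856 - 1.645
z_β = 1.646

Power = Φ(z_β) = Φ(1.646) ≈ 0.950

Effect size d = 0.48 is small by Cohen's convention (0.2/0.5/0.8).

Threshold: power ≥ 0.80 is conventionally adequate.
Power ≈ 0.95 → the study is adequately powered (power ≥ 0.80).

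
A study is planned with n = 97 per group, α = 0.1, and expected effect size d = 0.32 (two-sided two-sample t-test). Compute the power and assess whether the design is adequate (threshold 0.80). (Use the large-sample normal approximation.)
Power ≈ 0.72; the study is underpowered (power < 0.80)

Power calculation (two-sample t-test, normal approximation):
z_β = d · √(n/2) - z_{α/2}
z_β = 0.32 · √(97/2) - 1.645
z_β = 0.32 · 6.964 - 1.645
z_β = 0.584

Power = Φ(z_β) = Φ(0.584) ≈ 0.720

Effect size d = 0.32 is small by Cohen's convention (0.2/0.5/0.8).

Threshold: power ≥ 0.80 is conventionally adequate.
Power ≈ 0.72 → the study is underpowered (power < 0.80).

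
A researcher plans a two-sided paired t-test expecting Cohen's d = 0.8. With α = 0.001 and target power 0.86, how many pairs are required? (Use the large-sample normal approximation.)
n = 30 pairs

Sample size formula (paired t-test, normal approximation):
n = ((z_{α/2} + z_β) / d)²

z_{α/2} = 3.291 (for α = 0.001, two-sided)
z_β = 1.080 (for power = 0.86)
d = 0.8

n = ((3.291 + 1.080) / 0.8)²
n = (5.464)²
n ≈ 29.86
Round up to the next whole number: n = 30 pairs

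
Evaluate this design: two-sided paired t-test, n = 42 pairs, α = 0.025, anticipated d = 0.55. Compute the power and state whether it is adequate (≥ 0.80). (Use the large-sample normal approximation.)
Power ≈ 0.91; the study is adequately powered (power ≥ 0.80)

Power calculation (paired t-test, normal approximation):
z_β = d · √n - z_{α/2}
z_β = 0.55 · √42 - 2.241
z_β = 0.55 · 6.481 - 2.241
z_β = 1.323

Power = Φ(z_β) = Φ(1.323) ≈ 0.907

Effect size d = 0.55 is medium by Cohen's convention (0.2/0.5/0.8).

Threshold: power ≥ 0.80 is conventionally adequate.
Power ≈ 0.91 → the study is adequately powered (power ≥ 0.80).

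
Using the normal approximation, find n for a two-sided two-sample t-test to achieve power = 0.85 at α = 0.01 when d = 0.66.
n = 60 per group

Sample size formula (two-sample t-test, normal approximation):
n = 2 · ((z_{α/2} + z_β) / d)²

z_{α/2} = 2.576 (for α = 0.01, two-sided)
z_β = 1.036 (for power = 0.85)
d = 0.66

n = 2 · ((2.576 + 1.036) / 0.66)²
n = 2 · (5.473)²
n ≈ 59.91
Round up to the next whole number: n = 60 per group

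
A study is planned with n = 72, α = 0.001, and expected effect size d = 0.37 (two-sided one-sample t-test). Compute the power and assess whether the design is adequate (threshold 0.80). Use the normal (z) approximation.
Power ≈ 0.44; the study is underpowered (power < 0.80)

Power calculation (one-sample t-test, normal approximation):
z_β = d · √n - z_{α/2}
z_β = 0.37 · √72 - 3.291
z_β = 0.37 · 8.485 - 3.291
z_β = -0.151

Power = Φ(z_β) = Φ(-0.151) ≈ 0.440

Effect size d = 0.37 is small by Cohen's convention (0.2/0.5/0.8).

Threshold: power ≥ 0.80 is conventionally adequate.
Power ≈ 0.44 → the study is underpowered (power < 0.80).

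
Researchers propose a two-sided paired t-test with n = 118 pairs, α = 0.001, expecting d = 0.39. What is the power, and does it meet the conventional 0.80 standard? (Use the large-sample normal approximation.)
Power ≈ 0.83; the study is adequately powered (power ≥ 0.80)

Power calculation (paired t-test, normal approximation):
z_β = d · √n - z_{α/2}
z_β = 0.39 · √118 - 3.291
z_β = 0.39 · 10.863 - 3.291
z_β = 0.946

Power = Φ(z_β) = Φ(0.946) ≈ 0.828

Effect size d = 0.39 is small by Cohen's convention (0.2/0.5/0.8).

Threshold: power ≥ 0.80 is conventionally adequate.
Power ≈ 0.83 → the study is adequately powered (power ≥ 0.80).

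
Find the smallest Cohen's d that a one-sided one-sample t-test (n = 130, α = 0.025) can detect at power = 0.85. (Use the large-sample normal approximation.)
d ≈ 0.26

Minimum detectable effect (one-sample t-test, normal approximation):
d = (z_α + z_β) / √n
d = (1.960 + 1.036) / √130
d = 2.996 / 11.402
d ≈ 0.26

By Cohen's convention (0.2 small / 0.5 medium / 0.8 large): small effect.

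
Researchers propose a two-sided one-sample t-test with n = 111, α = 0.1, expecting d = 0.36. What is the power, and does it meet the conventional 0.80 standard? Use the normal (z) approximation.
Power ≈ 0.98; the study is adequately powered (power ≥ 0.80)

Power calculation (one-sample t-test, normal approximation):
z_β = d · √n - z_{α/2}
z_β = 0.36 · √111 - 1.645
z_β = 0.36 · 10.536 - 1.645
z_β = 2.148

Power = Φ(z_β) = Φ(2.148) ≈ 0.984

Effect size d = 0.36 is small by Cohen's convention (0.2/0.5/0.8).

Threshold: power ≥ 0.80 is conventionally adequate.
Power ≈ 0.98 → the study is adequately powered (power ≥ 0.80).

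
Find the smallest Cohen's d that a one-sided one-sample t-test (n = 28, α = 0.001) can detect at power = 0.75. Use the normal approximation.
d ≈ 0.71

Minimum detectable effect (one-sample t-test, normal approximation):
d = (z_α + z_β) / √n
d = (3.090 + 0.674) / √28
d = 3.765 / 5.292
d ≈ 0.71

By Cohen's convention (0.2 small / 0.5 medium / 0.8 large): medium effect.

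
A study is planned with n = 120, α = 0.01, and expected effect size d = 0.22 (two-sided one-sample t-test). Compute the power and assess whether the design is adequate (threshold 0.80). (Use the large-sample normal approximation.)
Power ≈ 0.43; the study is underpowered (power < 0.80)

Power calculation (one-sample t-test, normal approximation):
z_β = d · √n - z_{α/2}
z_β = 0.22 · √120 - 2.576
z_β = 0.22 · 10.954 - 2.576
z_β = -0.166

Power = Φ(z_β) = Φ(-0.166) ≈ 0.434

Effect size d = 0.22 is small by Cohen's convention (0.2/0.5/0.8).

Threshold: power ≥ 0.80 is conventionally adequate.
Power ≈ 0.43 → the study is underpowered (power < 0.80).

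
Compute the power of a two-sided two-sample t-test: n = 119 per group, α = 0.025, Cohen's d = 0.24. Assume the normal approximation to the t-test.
Power ≈ 0.35

Power calculation (two-sample t-test, normal approximation):
z_β = d · √(n/2) - z_{α/2}
z_β = 0.24 · √(119/2) - 2.241
z_β = 0.24 · 7.714 - 2.241
z_β = -0.390

Power = Φ(z_β) = Φ(-0.390) ≈ 0.348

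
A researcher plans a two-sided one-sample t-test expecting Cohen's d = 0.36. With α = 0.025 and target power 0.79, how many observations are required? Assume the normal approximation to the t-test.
n = 72

Sample size formula (one-sample t-test, normal approximation):
n = ((z_{α/2} + z_β) / d)²

z_{α/2} = 2.241 (for α = 0.025, two-sided)
z_β = 0.806 (for power = 0.79)
d = 0.36

n = ((2.241 + 0.806) / 0.36)²
n = (8.464)²
n ≈ 71.64
Round up to the next whole number: n = 72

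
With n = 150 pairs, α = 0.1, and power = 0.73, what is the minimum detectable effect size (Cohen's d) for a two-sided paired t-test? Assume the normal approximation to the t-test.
d ≈ 0.18

Minimum detectable effect (paired t-test, normal approximation):
d = (z_{α/2} + z_β) / √n
d = (1.645 + 0.613) / √150
d = 2.258 / 12.247
d ≈ 0.18

By Cohen's convention (0.2 small / 0.5 medium / 0.8 large): very small effect.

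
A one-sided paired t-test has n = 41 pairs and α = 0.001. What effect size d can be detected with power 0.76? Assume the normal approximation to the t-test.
d ≈ 0.59

Minimum detectable effect (paired t-test, normal approximation):
d = (z_α + z_β) / √n
d = (3.090 + 0.706) / √41
d = 3.797 / 6.403
d ≈ 0.59

By Cohen's convention (0.2 small / 0.5 medium / 0.8 large): medium effect.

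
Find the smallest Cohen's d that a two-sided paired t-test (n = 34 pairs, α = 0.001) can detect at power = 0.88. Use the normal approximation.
d ≈ 0.77

Minimum detectable effect (paired t-test, normal approximation):
d = (z_{α/2} + z_β) / √n
d = (3.291 + 1.175) / √34
d = 4.466 / 5.831
d ≈ 0.77

By Cohen's convention (0.2 small / 0.5 medium / 0.8 large): medium effect.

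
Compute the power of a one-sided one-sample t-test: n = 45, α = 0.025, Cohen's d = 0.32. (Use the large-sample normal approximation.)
Power ≈ 0.57

Power calculation (one-sample t-test, normal approximation):
z_β = d · √n - z_α
z_β = 0.32 · √45 - 1.960
z_β = 0.32 · 6.708 - 1.960
z_β = 0.187

Power = Φ(z_β) = Φ(0.187) ≈ 0.574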